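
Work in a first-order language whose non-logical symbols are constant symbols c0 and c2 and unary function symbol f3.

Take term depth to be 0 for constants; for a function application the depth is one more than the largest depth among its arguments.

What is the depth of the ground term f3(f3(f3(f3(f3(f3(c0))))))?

depth(f3(c0)) = 1 + depth(c0) = 1 + 0 = 1
depth(f3(f3(c0))) = 1 + depth(f3(c0)) = 1 + 1 = 2
depth(f3(f3(f3(c0)))) = 1 + depth(f3(f3(c0))) = 1 + 2 = 3
depth(f3(f3(f3(f3(c0))))) = 1 + depth(f3(f3(f3(c0)))) = 1 + 3 = 4
depth(f3(f3(f3(f3(f3(c0)))))) = 1 + depth(f3(f3(f3(f3(c0))))) = 1 + 4 = 5
depth(f3(f3(f3(f3(f3(f3(c0))))))) = 1 + depth(f3(f3(f3(f3(f3(c0)))))) = 1 + 5 = 6

6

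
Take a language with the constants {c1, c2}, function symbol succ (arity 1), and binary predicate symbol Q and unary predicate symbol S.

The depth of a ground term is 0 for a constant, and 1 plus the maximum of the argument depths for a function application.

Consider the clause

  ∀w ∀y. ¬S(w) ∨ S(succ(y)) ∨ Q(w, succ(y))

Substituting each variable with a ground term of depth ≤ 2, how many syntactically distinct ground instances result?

36

Ground terms of depth ≤ 2:
  Count level by level. With function symbols succ/1, the terms of depth ≤ k are the 2 constants together with each function applied to depth-≤(k−1) tuples, so N_k = 2 + N_{k-1}.
  N_0 = 2
  N_1 = 2 + 2 = 4
  N_2 = 2 + 4 = 6
So there are 6 ground terms available for substitution.
Each of w, y ranges independently over the available ground terms, and distinct assignments produce distinct instances.
Number of ground instances = 6^2 = 36.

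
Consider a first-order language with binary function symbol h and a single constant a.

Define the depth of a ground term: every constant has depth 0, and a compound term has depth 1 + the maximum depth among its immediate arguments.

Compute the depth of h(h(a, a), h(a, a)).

depth(h(a, a)) = 1 + max(0, 0) = 1
depth(h(h(a, a), h(a, a))) = 1 + max(1, 1) = 2

2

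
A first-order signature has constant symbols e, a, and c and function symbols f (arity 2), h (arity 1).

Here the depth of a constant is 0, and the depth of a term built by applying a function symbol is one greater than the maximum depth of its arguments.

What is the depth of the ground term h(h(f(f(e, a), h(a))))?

4

depth(f(e, a)) = 1 + max(0, 0) = 1
depth(h(a)) = 1 + depth(a) = 1 + 0 = 1
depth(f(f(e, a), h(a))) = 1 + max(1, 1) = 2
depth(h(f(f(e, a), h(a)))) = 1 + depth(f(f(e, a), h(a))) = 1 + 2 = 3
depth(h(h(f(f(e, a), h(a))))) = 1 + depth(h(f(f(e, a), h(a)))) = 1 + 3 = 4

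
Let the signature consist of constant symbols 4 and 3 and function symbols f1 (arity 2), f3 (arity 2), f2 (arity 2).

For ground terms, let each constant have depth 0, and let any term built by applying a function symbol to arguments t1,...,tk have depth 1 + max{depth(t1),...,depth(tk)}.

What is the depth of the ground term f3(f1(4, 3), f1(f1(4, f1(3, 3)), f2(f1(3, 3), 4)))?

4

depth(f1(4, 3)) = 1 + max(0, 0) = 1
depth(f1(3, 3)) = 1 + max(0, 0) = 1
depth(f1(4, f1(3, 3))) = 1 + max(0, 1) = 2
depth(f2(f1(3, 3), 4)) = 1 + max(1, 0) = 2
depth(f1(f1(4, f1(3, 3)), f2(f1(3, 3), 4))) = 1 + max(2, 2) = 3
depth(f3(f1(4, 3), f1(f1(4, f1(3, 3)), f2(f1(3, 3), 4)))) = 1 + max(1, 3) = 4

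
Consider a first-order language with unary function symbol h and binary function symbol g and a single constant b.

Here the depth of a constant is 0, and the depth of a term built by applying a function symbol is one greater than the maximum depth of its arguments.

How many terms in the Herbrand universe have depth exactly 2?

10

If N_k denotes the number of depth-≤k ground terms, the 1 constant gives N_0 = 1, and each function symbol of arity r contributes N_{k-1}^r new terms at level k: N_k = 1 + N_{k-1} + N_{k-1}^2.
N_0 = 1
N_1 = 1 + 1 + 1^2 = 3
N_2 = 1 + 3 + 3^2 = 13
Terms of depth exactly 2: N_2 − N_1 = 13 − 3 = 10.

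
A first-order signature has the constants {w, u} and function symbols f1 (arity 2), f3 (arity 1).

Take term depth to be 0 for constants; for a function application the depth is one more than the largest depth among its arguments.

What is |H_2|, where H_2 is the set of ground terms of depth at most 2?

74

Let N_k = |{terms of depth ≤ k}|. Then N_0 = 2 and N_k = 2 + N_{k-1}^2 + N_{k-1} for k ≥ 1 (one summand per function symbol, arity giving the exponent).
N_0 = 2
N_1 = 2 + 2^2 + 2 = 8
N_2 = 2 + 8^2 + 8 = 74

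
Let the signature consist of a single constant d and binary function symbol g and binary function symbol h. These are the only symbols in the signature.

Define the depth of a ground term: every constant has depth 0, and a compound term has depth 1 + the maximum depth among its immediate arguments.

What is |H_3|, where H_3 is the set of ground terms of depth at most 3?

723

Let N_k count ground terms of depth at most k. Each non-constant term of depth ≤ k is some function symbol applied to depth-≤(k−1) arguments, giving N_k = 1 + N_{k-1}^2 + N_{k-1}^2.
N_0 = 1
N_1 = 1 + 1^2 + 1^2 = 3
N_2 = 1 + 3^2 + 3^2 = 19
N_3 = 1 + 19^2 + 19^2 = 723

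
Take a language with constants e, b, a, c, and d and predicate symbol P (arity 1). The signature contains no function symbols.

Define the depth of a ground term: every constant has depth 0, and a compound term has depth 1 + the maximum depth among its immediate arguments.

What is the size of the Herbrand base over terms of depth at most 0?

5

First count ground terms of depth ≤ 0.
With no function symbols every ground term is a constant, so there are exactly 5 ground terms at every depth bound.
N_0 = 5
Explicitly: e, b, a, c, d.
So |H| = 5.
For each predicate symbol, the number of ground atoms is |H| raised to its arity; summing:
  P: 5
Total ground atoms: 5.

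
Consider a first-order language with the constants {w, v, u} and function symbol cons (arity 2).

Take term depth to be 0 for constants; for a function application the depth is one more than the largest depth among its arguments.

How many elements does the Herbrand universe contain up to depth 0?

Let N_k count ground terms of depth at most k. Each non-constant term of depth ≤ k is some function symbol applied to depth-≤(k−1) arguments, giving N_k = 3 + N_{k-1}^2.
N_0 = 3

3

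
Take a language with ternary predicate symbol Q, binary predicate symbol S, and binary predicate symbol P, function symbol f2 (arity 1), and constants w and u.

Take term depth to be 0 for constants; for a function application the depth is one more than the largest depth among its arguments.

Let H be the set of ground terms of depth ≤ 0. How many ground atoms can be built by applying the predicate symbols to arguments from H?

16

First count ground terms of depth ≤ 0.
Count level by level. With function symbols f2/1, the terms of depth ≤ k are the 2 constants together with each function applied to depth-≤(k−1) tuples, so N_k = 2 + N_{k-1}.
N_0 = 2
Explicitly: w, u.
So |H| = 2.
Ground atoms are formed by filling each argument slot of a predicate with a term from H, so an r-ary predicate gives |H|^r atoms:
  Q: 2^3 = 8;  S: 2^2 = 4;  P: 2^2 = 4
Total ground atoms: 8 + 4 + 4 = 16.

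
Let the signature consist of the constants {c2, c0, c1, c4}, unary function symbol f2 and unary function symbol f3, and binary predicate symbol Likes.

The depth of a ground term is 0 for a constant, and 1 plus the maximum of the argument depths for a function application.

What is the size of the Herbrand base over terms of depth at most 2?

First count ground terms of depth ≤ 2.
Let N_k count ground terms of depth at most k. Each non-constant term of depth ≤ k is some function symbol applied to depth-≤(k−1) arguments, giving N_k = 4 + N_{k-1} + N_{k-1}.
N_0 = 4
N_1 = 4 + 4 + 4 = 12
N_2 = 4 + 12 + 12 = 28
So |H| = 28.
Ground atoms are formed by filling each argument slot of a predicate with a term from H, so an r-ary predicate gives |H|^r atoms:
  Likes: 28^2 = 784
Total ground atoms: 784.

784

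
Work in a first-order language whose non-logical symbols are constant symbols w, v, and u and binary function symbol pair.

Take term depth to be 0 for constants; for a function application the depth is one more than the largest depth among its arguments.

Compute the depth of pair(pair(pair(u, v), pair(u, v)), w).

depth(pair(u, v)) = 1 + max(0, 0) = 1
depth(pair(pair(u, v), pair(u, v))) = 1 + max(1, 1) = 2
depth(pair(pair(pair(u, v), pair(u, v)), w)) = 1 + max(2, 0) = 3

3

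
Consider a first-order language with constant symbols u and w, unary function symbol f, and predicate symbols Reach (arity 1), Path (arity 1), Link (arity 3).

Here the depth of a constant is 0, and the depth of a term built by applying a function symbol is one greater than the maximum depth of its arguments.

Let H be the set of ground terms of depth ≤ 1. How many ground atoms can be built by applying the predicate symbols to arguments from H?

72

First count ground terms of depth ≤ 1.
Let N_k count ground terms of depth at most k. Each non-constant term of depth ≤ k is some function symbol applied to depth-≤(k−1) arguments, giving N_k = 2 + N_{k-1}.
N_0 = 2
N_1 = 2 + 2 = 4
So |H| = 4.
A ground atom is a predicate applied to a tuple of terms from H, so the count is the sum over predicates of |H|^arity:
  Reach: 4;  Path: 4;  Link: 4^3 = 64
Total ground atoms: 4 + 4 + 64 = 72.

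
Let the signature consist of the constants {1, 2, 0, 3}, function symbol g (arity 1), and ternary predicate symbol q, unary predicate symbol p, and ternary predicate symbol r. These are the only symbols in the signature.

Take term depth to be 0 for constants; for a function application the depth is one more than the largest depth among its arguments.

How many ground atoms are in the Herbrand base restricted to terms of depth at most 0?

First count ground terms of depth ≤ 0.
Write N_k for the number of ground terms of depth ≤ k. A term of depth ≤ k is either a constant or a function symbol applied to arguments of depth ≤ k−1, so N_k = 4 + N_{k-1}.
N_0 = 4
Explicitly: 1, 2, 0, 3.
So |H| = 4.
A ground atom is a predicate applied to a tuple of terms from H, so the count is the sum over predicates of |H|^arity:
  q: 4^3 = 64;  p: 4;  r: 4^3 = 64
Total ground atoms: 64 + 4 + 64 = 132.

132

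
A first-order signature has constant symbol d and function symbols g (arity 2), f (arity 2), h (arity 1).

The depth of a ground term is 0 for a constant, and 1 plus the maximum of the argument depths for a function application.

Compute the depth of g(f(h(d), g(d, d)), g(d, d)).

depth(h(d)) = 1 + depth(d) = 1 + 0 = 1
depth(g(d, d)) = 1 + max(0, 0) = 1
depth(f(h(d), g(d, d))) = 1 + max(1, 1) = 2
depth(g(f(h(d), g(d, d)), g(d, d))) = 1 + max(2, 1) = 3

3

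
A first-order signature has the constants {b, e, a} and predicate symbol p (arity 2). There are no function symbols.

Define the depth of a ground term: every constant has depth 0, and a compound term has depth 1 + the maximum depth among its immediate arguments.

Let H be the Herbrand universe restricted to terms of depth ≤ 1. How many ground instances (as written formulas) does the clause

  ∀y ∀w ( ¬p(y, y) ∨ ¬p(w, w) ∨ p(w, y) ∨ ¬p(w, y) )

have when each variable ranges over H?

9

Ground terms of depth ≤ 1:
  With no function symbols every ground term is a constant, so there are exactly 3 ground terms at every depth bound.
  N_0 = 3
  N_1 = 3
So there are 3 ground terms available for substitution.
There are 2 variables to instantiate (y, w), each occurring in at least one literal, so different choices give different ground instances.
Number of ground instances = 3^2 = 9.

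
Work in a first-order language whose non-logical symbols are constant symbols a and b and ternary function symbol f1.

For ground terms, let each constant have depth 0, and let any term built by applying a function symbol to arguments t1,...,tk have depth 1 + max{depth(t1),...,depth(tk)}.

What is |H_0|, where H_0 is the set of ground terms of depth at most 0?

2

Count level by level. With function symbols f1/3, the terms of depth ≤ k are the 2 constants together with each function applied to depth-≤(k−1) tuples, so N_k = 2 + N_{k-1}^3.
N_0 = 2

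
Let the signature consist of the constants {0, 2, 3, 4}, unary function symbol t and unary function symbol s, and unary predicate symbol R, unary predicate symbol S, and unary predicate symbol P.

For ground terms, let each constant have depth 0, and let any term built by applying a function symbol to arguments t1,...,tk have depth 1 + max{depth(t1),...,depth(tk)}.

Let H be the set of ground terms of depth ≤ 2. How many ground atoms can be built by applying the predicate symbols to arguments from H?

84

First count ground terms of depth ≤ 2.
If N_k denotes the number of depth-≤k ground terms, the 4 constants give N_0 = 4, and each function symbol of arity r contributes N_{k-1}^r new terms at level k: N_k = 4 + N_{k-1} + N_{k-1}.
N_0 = 4
N_1 = 4 + 4 + 4 = 12
N_2 = 4 + 12 + 12 = 28
So |H| = 28.
Each predicate of arity r yields |H|^r ground atoms (one per choice of an r-tuple from H):
  R: 28;  S: 28;  P: 28
Total ground atoms: 28 + 28 + 28 = 84.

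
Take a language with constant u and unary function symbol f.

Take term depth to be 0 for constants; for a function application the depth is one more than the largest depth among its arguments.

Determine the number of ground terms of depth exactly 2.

Let N_k = |{terms of depth ≤ k}|. Then N_0 = 1 and N_k = 1 + N_{k-1} for k ≥ 1 (one summand per function symbol, arity giving the exponent).
N_0 = 1
N_1 = 1 + 1 = 2
N_2 = 1 + 2 = 3
Terms of depth exactly 2: N_2 − N_1 = 3 − 2 = 1.

1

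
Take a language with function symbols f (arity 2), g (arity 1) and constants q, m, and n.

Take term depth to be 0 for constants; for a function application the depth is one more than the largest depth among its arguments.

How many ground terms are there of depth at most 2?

Let N_k = |{terms of depth ≤ k}|. Then N_0 = 3 and N_k = 3 + N_{k-1}^2 + N_{k-1} for k ≥ 1 (one summand per function symbol, arity giving the exponent).
N_0 = 3
N_1 = 3 + 3^2 + 3 = 15
N_2 = 3 + 15^2 + 15 = 243

243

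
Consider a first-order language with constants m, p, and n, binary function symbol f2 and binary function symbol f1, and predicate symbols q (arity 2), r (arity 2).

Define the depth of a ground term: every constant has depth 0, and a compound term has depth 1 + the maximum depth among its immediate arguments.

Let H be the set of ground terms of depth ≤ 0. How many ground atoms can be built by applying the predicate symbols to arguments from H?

First count ground terms of depth ≤ 0.
If N_k denotes the number of depth-≤k ground terms, the 3 constants give N_0 = 3, and each function symbol of arity r contributes N_{k-1}^r new terms at level k: N_k = 3 + N_{k-1}^2 + N_{k-1}^2.
N_0 = 3
So |H| = 3.
Ground atoms are formed by filling each argument slot of a predicate with a term from H, so an r-ary predicate gives |H|^r atoms:
  q: 3^2 = 9;  r: 3^2 = 9
Total ground atoms: 9 + 9 = 18.

18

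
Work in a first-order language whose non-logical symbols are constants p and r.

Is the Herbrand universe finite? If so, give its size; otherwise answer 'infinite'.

2

There are no function symbols, so every ground term is one of the 2 constants.
The Herbrand universe is {p, r}, which is finite with 2 elements.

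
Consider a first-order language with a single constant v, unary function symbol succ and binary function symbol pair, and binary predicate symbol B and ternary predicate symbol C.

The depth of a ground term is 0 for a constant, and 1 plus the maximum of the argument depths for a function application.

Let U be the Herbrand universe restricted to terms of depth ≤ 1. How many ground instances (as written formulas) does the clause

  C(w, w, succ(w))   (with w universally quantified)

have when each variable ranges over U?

3

Ground terms of depth ≤ 1:
  Let N_k = |{terms of depth ≤ k}|. Then N_0 = 1 and N_k = 1 + N_{k-1} + N_{k-1}^2 for k ≥ 1 (one summand per function symbol, arity giving the exponent).
  N_0 = 1
  N_1 = 1 + 1 + 1^2 = 3
  Explicitly: v, succ(v), pair(v, v).
So there are 3 ground terms available for substitution.
There is 1 variable to instantiate (w),  occurring in at least one literal, so different choices give different ground instances.
Number of ground instances = 3.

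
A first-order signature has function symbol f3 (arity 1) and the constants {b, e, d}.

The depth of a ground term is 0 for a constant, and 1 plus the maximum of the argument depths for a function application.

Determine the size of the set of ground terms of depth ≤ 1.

Count level by level. With function symbols f3/1, the terms of depth ≤ k are the 3 constants together with each function applied to depth-≤(k−1) tuples, so N_k = 3 + N_{k-1}.
N_0 = 3
N_1 = 3 + 3 = 6

6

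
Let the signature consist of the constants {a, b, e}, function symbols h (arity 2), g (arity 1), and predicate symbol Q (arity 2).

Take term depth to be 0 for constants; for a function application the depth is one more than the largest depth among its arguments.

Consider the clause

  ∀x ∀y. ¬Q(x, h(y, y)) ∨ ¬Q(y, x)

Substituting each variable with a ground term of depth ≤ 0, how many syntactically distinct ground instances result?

Ground terms of depth ≤ 0:
  Write N_k for the number of ground terms of depth ≤ k. A term of depth ≤ k is either a constant or a function symbol applied to arguments of depth ≤ k−1, so N_k = 3 + N_{k-1}^2 + N_{k-1}.
  N_0 = 3
  Explicitly: a, b, e.
So there are 3 ground terms available for substitution.
The clause has 2 distinct variables (x, y), each appearing in the body. In the free term algebra distinct substitutions yield syntactically distinct ground instances.
Number of ground instances = 3^2 = 9.

9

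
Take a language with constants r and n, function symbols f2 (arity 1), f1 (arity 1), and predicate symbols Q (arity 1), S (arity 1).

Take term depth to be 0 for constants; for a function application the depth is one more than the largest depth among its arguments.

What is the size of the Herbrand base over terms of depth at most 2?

28

First count ground terms of depth ≤ 2.
If N_k denotes the number of depth-≤k ground terms, the 2 constants give N_0 = 2, and each function symbol of arity r contributes N_{k-1}^r new terms at level k: N_k = 2 + N_{k-1} + N_{k-1}.
N_0 = 2
N_1 = 2 + 2 + 2 = 6
N_2 = 2 + 6 + 6 = 14
So |H| = 14.
A ground atom is a predicate applied to a tuple of terms from H, so the count is the sum over predicates of |H|^arity:
  Q: 14;  S: 14
Total ground atoms: 14 + 14 = 28.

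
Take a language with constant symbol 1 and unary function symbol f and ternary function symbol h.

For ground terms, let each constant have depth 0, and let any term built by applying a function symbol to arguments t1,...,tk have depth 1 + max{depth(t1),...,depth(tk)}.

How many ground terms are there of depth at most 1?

3

Let N_k count ground terms of depth at most k. Each non-constant term of depth ≤ k is some function symbol applied to depth-≤(k−1) arguments, giving N_k = 1 + N_{k-1} + N_{k-1}^3.
N_0 = 1
N_1 = 1 + 1 + 1^3 = 3
Explicitly: 1, f(1), h(1, 1, 1).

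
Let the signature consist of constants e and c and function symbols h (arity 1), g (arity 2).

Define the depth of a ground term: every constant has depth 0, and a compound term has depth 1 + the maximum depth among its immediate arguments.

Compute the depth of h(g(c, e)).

2

depth(g(c, e)) = 1 + max(0, 0) = 1
depth(h(g(c, e))) = 1 + depth(g(c, e)) = 1 + 1 = 2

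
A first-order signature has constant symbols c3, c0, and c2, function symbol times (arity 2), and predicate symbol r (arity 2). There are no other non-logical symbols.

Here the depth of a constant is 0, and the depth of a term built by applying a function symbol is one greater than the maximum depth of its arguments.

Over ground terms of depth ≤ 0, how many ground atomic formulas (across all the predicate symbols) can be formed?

9

First count ground terms of depth ≤ 0.
Let N_k = |{terms of depth ≤ k}|. Then N_0 = 3 and N_k = 3 + N_{k-1}^2 for k ≥ 1 (one summand per function symbol, arity giving the exponent).
N_0 = 3
Explicitly: c3, c0, c2.
So |H| = 3.
A ground atom is a predicate applied to a tuple of terms from H, so the count is the sum over predicates of |H|^arity:
  r: 3^2 = 9
Total ground atoms: 9.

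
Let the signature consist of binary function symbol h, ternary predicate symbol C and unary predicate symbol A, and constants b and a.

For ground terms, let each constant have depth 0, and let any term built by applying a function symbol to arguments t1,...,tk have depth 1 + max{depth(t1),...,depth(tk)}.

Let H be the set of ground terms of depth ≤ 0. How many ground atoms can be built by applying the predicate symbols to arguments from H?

First count ground terms of depth ≤ 0.
Let N_k count ground terms of depth at most k. Each non-constant term of depth ≤ k is some function symbol applied to depth-≤(k−1) arguments, giving N_k = 2 + N_{k-1}^2.
N_0 = 2
Explicitly: b, a.
So |H| = 2.
A ground atom is a predicate applied to a tuple of terms from H, so the count is the sum over predicates of |H|^arity:
  C: 2^3 = 8;  A: 2
Total ground atoms: 8 + 2 = 10.

10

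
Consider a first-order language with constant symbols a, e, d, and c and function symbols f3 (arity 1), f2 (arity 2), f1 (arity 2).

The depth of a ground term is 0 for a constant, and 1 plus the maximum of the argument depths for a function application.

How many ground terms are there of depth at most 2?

3244

If N_k denotes the number of depth-≤k ground terms, the 4 constants give N_0 = 4, and each function symbol of arity r contributes N_{k-1}^r new terms at level k: N_k = 4 + N_{k-1} + N_{k-1}^2 + N_{k-1}^2.
N_0 = 4
N_1 = 4 + 4 + 4^2 + 4^2 = 40
N_2 = 4 + 40 + 40^2 + 40^2 = 3244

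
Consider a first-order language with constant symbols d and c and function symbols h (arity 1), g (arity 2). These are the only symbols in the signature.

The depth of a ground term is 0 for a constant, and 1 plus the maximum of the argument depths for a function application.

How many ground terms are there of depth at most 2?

74

Let N_k count ground terms of depth at most k. Each non-constant term of depth ≤ k is some function symbol applied to depth-≤(k−1) arguments, giving N_k = 2 + N_{k-1} + N_{k-1}^2.
N_0 = 2
N_1 = 2 + 2 + 2^2 = 8
N_2 = 2 + 8 + 8^2 = 74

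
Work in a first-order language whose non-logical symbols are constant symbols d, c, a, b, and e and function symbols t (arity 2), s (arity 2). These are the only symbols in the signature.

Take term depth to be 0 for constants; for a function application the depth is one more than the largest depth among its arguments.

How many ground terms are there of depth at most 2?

6055

Write N_k for the number of ground terms of depth ≤ k. A term of depth ≤ k is either a constant or a function symbol applied to arguments of depth ≤ k−1, so N_k = 5 + N_{k-1}^2 + N_{k-1}^2.
N_0 = 5
N_1 = 5 + 5^2 + 5^2 = 55
N_2 = 5 + 55^2 + 55^2 = 6055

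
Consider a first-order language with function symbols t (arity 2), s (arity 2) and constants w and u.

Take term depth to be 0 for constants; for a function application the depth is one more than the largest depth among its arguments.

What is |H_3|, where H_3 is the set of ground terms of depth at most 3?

Count level by level. With function symbols t/2, s/2, the terms of depth ≤ k are the 2 constants together with each function applied to depth-≤(k−1) tuples, so N_k = 2 + N_{k-1}^2 + N_{k-1}^2.
N_0 = 2
N_1 = 2 + 2^2 + 2^2 = 10
N_2 = 2 + 10^2 + 10^2 = 202
N_3 = 2 + 202^2 + 202^2 = 81610

81610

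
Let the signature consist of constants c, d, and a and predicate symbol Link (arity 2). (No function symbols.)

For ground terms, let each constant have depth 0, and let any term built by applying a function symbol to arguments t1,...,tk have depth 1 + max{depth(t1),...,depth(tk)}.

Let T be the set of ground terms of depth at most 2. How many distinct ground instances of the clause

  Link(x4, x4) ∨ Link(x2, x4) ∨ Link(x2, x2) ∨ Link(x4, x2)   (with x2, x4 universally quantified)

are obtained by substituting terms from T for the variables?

Ground terms of depth ≤ 2:
  With no function symbols every ground term is a constant, so there are exactly 3 ground terms at every depth bound.
  N_0 = 3
  N_1 = 3
  N_2 = 3
So there are 3 ground terms available for substitution.
The clause has 2 distinct variables (x2, x4), each appearing in the body. In the free term algebra distinct substitutions yield syntactically distinct ground instances.
Number of ground instances = 3^2 = 9.

9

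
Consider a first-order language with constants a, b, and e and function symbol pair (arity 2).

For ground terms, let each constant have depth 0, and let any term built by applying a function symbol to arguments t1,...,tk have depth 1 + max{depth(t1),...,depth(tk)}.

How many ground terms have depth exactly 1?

9

If N_k denotes the number of depth-≤k ground terms, the 3 constants give N_0 = 3, and each function symbol of arity r contributes N_{k-1}^r new terms at level k: N_k = 3 + N_{k-1}^2.
N_0 = 3
N_1 = 3 + 3^2 = 12
Terms of depth exactly 1: N_1 − N_0 = 12 − 3 = 9.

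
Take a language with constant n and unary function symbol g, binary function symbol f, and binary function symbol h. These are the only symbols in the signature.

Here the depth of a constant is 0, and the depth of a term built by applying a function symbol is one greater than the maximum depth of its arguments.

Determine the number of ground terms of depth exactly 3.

Let N_k = |{terms of depth ≤ k}|. Then N_0 = 1 and N_k = 1 + N_{k-1} + N_{k-1}^2 + N_{k-1}^2 for k ≥ 1 (one summand per function symbol, arity giving the exponent).
N_0 = 1
N_1 = 1 + 1 + 1^2 + 1^2 = 4
N_2 = 1 + 4 + 4^2 + 4^2 = 37
N_3 = 1 + 37 + 37^2 + 37^2 = 2776
Terms of depth exactly 3: N_3 − N_2 = 2776 − 37 = 2739.

2739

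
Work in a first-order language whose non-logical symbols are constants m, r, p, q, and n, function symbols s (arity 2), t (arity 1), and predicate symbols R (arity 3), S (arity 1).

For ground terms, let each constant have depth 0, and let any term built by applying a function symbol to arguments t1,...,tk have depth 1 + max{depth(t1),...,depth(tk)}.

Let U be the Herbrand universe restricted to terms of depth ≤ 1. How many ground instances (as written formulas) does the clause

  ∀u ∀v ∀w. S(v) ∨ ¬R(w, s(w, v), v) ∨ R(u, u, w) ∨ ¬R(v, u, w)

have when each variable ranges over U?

Ground terms of depth ≤ 1:
  Count level by level. With function symbols s/2, t/1, the terms of depth ≤ k are the 5 constants together with each function applied to depth-≤(k−1) tuples, so N_k = 5 + N_{k-1}^2 + N_{k-1}.
  N_0 = 5
  N_1 = 5 + 5^2 + 5 = 35
So there are 35 ground terms available for substitution.
Each of u, v, w ranges independently over the available ground terms, and distinct assignments produce distinct instances.
Number of ground instances = 35^3 = 42875.

42875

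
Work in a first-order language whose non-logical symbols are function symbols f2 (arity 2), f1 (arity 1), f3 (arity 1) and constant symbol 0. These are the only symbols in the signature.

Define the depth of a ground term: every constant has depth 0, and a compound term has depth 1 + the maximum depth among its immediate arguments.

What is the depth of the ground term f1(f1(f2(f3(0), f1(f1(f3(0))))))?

depth(f3(0)) = 1 + depth(0) = 1 + 0 = 1
depth(f1(f3(0))) = 1 + depth(f3(0)) = 1 + 1 = 2
depth(f1(f1(f3(0)))) = 1 + depth(f1(f3(0))) = 1 + 2 = 3
depth(f2(f3(0), f1(f1(f3(0))))) = 1 + max(1, 3) = 4
depth(f1(f2(f3(0), f1(f1(f3(0)))))) = 1 + depth(f2(f3(0), f1(f1(f3(0))))) = 1 + 4 = 5
depth(f1(f1(f2(f3(0), f1(f1(f3(0))))))) = 1 + depth(f1(f2(f3(0), f1(f1(f3(0)))))) = 1 + 5 = 6

6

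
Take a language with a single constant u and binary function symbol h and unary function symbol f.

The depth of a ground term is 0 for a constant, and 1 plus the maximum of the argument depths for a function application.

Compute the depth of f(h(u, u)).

2

depth(h(u, u)) = 1 + max(0, 0) = 1
depth(f(h(u, u))) = 1 + depth(h(u, u)) = 1 + 1 = 2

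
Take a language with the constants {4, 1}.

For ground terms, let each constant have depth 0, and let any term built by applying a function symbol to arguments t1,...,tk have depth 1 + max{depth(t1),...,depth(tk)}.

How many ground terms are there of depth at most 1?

2

With no function symbols every ground term is a constant, so there are exactly 2 ground terms at every depth bound.
N_0 = 2
N_1 = 2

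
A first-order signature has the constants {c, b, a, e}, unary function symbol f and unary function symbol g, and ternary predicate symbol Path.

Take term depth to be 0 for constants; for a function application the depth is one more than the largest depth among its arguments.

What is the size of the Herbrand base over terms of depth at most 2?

21952

First count ground terms of depth ≤ 2.
Write N_k for the number of ground terms of depth ≤ k. A term of depth ≤ k is either a constant or a function symbol applied to arguments of depth ≤ k−1, so N_k = 4 + N_{k-1} + N_{k-1}.
N_0 = 4
N_1 = 4 + 4 + 4 = 12
N_2 = 4 + 12 + 12 = 28
So |H| = 28.
For each predicate symbol, the number of ground atoms is |H| raised to its arity; summing:
  Path: 28^3 = 21952
Total ground atoms: 21952.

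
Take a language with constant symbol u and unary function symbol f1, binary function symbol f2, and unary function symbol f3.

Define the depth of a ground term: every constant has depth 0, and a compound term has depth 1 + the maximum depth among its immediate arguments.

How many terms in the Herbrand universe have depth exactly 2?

Write N_k for the number of ground terms of depth ≤ k. A term of depth ≤ k is either a constant or a function symbol applied to arguments of depth ≤ k−1, so N_k = 1 + N_{k-1} + N_{k-1}^2 + N_{k-1}.
N_0 = 1
N_1 = 1 + 1 + 1^2 + 1 = 4
N_2 = 1 + 4 + 4^2 + 4 = 25
Terms of depth exactly 2: N_2 − N_1 = 25 − 4 = 21.

21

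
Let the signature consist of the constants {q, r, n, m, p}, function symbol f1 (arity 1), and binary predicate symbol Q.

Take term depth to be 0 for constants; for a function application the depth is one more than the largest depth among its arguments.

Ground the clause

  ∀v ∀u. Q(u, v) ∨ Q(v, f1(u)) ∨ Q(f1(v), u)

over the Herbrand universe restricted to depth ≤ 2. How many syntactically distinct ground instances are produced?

225

Ground terms of depth ≤ 2:
  Let N_k = |{terms of depth ≤ k}|. Then N_0 = 5 and N_k = 5 + N_{k-1} for k ≥ 1 (one summand per function symbol, arity giving the exponent).
  N_0 = 5
  N_1 = 5 + 5 = 10
  N_2 = 5 + 10 = 15
So there are 15 ground terms available for substitution.
Each of v, u ranges independently over the available ground terms, and distinct assignments produce distinct instances.
Number of ground instances = 15^2 = 225.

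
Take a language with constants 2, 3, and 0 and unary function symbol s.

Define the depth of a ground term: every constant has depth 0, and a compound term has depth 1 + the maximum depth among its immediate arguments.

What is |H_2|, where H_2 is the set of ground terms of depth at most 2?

Let N_k count ground terms of depth at most k. Each non-constant term of depth ≤ k is some function symbol applied to depth-≤(k−1) arguments, giving N_k = 3 + N_{k-1}.
N_0 = 3
N_1 = 3 + 3 = 6
N_2 = 3 + 6 = 9
Explicitly: 2, 3, 0, s(2), s(3), s(0), s(s(2)), s(s(3)), s(s(0)).

9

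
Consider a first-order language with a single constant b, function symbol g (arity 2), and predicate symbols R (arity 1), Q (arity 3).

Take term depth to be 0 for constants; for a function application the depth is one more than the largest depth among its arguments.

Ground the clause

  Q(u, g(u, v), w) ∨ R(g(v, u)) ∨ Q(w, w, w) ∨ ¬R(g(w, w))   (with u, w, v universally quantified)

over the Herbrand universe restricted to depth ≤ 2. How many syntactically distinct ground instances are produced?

Ground terms of depth ≤ 2:
  Let N_k count ground terms of depth at most k. Each non-constant term of depth ≤ k is some function symbol applied to depth-≤(k−1) arguments, giving N_k = 1 + N_{k-1}^2.
  N_0 = 1
  N_1 = 1 + 1^2 = 2
  N_2 = 1 + 2^2 = 5
So there are 5 ground terms available for substitution.
Each of u, w, v ranges independently over the available ground terms, and distinct assignments produce distinct instances.
Number of ground instances = 5^3 = 125.

125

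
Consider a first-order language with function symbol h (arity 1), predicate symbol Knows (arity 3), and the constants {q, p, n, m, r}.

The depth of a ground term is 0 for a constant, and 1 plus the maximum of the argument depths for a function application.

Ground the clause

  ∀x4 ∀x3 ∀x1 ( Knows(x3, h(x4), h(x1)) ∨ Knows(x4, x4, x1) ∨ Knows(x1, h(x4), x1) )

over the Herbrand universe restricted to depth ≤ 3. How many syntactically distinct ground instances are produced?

8000

Ground terms of depth ≤ 3:
  Let N_k = |{terms of depth ≤ k}|. Then N_0 = 5 and N_k = 5 + N_{k-1} for k ≥ 1 (one summand per function symbol, arity giving the exponent).
  N_0 = 5
  N_1 = 5 + 5 = 10
  N_2 = 5 + 10 = 15
  N_3 = 5 + 15 = 20
So there are 20 ground terms available for substitution.
There are 3 variables to instantiate (x4, x3, x1), each occurring in at least one literal, so different choices give different ground instances.
Number of ground instances = 20^3 = 8000.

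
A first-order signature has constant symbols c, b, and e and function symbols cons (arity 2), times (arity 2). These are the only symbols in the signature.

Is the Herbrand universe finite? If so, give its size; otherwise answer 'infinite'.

The signature has at least one function symbol (cons, arity 2) and at least one constant (c).
Iterating cons gives infinitely many distinct ground terms: c, cons(c, c), cons(cons(c, c), cons(c, c)), ...
So the Herbrand universe is infinite.

infinite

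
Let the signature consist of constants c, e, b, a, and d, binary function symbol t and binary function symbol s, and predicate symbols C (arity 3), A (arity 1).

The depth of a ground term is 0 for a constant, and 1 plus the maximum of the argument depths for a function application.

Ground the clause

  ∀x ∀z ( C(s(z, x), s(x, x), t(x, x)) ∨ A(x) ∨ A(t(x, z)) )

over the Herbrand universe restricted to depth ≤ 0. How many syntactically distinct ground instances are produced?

Ground terms of depth ≤ 0:
  Let N_k count ground terms of depth at most k. Each non-constant term of depth ≤ k is some function symbol applied to depth-≤(k−1) arguments, giving N_k = 5 + N_{k-1}^2 + N_{k-1}^2.
  N_0 = 5
  Explicitly: c, e, b, a, d.
So there are 5 ground terms available for substitution.
There are 2 variables to instantiate (x, z), each occurring in at least one literal, so different choices give different ground instances.
Number of ground instances = 5^2 = 25.

25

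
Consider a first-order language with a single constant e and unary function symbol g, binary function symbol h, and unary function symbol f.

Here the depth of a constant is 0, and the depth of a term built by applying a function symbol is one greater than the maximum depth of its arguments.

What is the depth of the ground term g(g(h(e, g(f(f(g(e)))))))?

depth(g(e)) = 1 + depth(e) = 1 + 0 = 1
depth(f(g(e))) = 1 + depth(g(e)) = 1 + 1 = 2
depth(f(f(g(e)))) = 1 + depth(f(g(e))) = 1 + 2 = 3
depth(g(f(f(g(e))))) = 1 + depth(f(f(g(e)))) = 1 + 3 = 4
depth(h(e, g(f(f(g(e)))))) = 1 + max(0, 4) = 5
depth(g(h(e, g(f(f(g(e))))))) = 1 + depth(h(e, g(f(f(g(e)))))) = 1 + 5 = 6
depth(g(g(h(e, g(f(f(g(e)))))))) = 1 + depth(g(h(e, g(f(f(g(e))))))) = 1 + 6 = 7

7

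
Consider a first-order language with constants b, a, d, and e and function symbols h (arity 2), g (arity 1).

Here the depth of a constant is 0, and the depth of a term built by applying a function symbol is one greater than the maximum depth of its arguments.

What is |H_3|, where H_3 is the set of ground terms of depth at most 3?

365424

Count level by level. With function symbols h/2, g/1, the terms of depth ≤ k are the 4 constants together with each function applied to depth-≤(k−1) tuples, so N_k = 4 + N_{k-1}^2 + N_{k-1}.
N_0 = 4
N_1 = 4 + 4^2 + 4 = 24
N_2 = 4 + 24^2 + 24 = 604
N_3 = 4 + 604^2 + 604 = 365424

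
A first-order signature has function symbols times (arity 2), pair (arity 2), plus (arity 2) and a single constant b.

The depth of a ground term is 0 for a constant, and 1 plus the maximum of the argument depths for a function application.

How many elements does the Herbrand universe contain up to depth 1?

Let N_k count ground terms of depth at most k. Each non-constant term of depth ≤ k is some function symbol applied to depth-≤(k−1) arguments, giving N_k = 1 + N_{k-1}^2 + N_{k-1}^2 + N_{k-1}^2.
N_0 = 1
N_1 = 1 + 1^2 + 1^2 + 1^2 = 4
Explicitly: b, times(b, b), pair(b, b), plus(b, b).

4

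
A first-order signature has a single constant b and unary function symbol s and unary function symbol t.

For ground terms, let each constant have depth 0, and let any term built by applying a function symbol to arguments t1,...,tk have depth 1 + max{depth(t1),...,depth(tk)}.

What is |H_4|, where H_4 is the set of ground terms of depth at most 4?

31

Let N_k count ground terms of depth at most k. Each non-constant term of depth ≤ k is some function symbol applied to depth-≤(k−1) arguments, giving N_k = 1 + N_{k-1} + N_{k-1}.
N_0 = 1
N_1 = 1 + 1 + 1 = 3
N_2 = 1 + 3 + 3 = 7
N_3 = 1 + 7 + 7 = 15
N_4 = 1 + 15 + 15 = 31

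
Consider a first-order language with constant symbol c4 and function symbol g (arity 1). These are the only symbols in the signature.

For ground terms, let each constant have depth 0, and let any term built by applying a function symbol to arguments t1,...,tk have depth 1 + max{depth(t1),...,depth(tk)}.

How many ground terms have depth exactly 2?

1

Count level by level. With function symbols g/1, the terms of depth ≤ k are the 1 constant together with each function applied to depth-≤(k−1) tuples, so N_k = 1 + N_{k-1}.
N_0 = 1
N_1 = 1 + 1 = 2
N_2 = 1 + 2 = 3
Terms of depth exactly 2: N_2 − N_1 = 3 − 2 = 1.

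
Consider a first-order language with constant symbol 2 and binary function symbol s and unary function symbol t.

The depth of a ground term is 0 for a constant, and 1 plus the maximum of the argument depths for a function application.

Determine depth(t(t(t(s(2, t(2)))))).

5

depth(t(2)) = 1 + depth(2) = 1 + 0 = 1
depth(s(2, t(2))) = 1 + max(0, 1) = 2
depth(t(s(2, t(2)))) = 1 + depth(s(2, t(2))) = 1 + 2 = 3
depth(t(t(s(2, t(2))))) = 1 + depth(t(s(2, t(2)))) = 1 + 3 = 4
depth(t(t(t(s(2, t(2)))))) = 1 + depth(t(t(s(2, t(2))))) = 1 + 4 = 5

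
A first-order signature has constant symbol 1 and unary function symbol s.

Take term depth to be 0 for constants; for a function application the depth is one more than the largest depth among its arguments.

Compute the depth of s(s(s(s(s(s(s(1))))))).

7

depth(s(1)) = 1 + depth(1) = 1 + 0 = 1
depth(s(s(1))) = 1 + depth(s(1)) = 1 + 1 = 2
depth(s(s(s(1)))) = 1 + depth(s(s(1))) = 1 + 2 = 3
depth(s(s(s(s(1))))) = 1 + depth(s(s(s(1)))) = 1 + 3 = 4
depth(s(s(s(s(s(1)))))) = 1 + depth(s(s(s(s(1))))) = 1 + 4 = 5
depth(s(s(s(s(s(s(1))))))) = 1 + depth(s(s(s(s(s(1)))))) = 1 + 5 = 6
depth(s(s(s(s(s(s(s(1)))))))) = 1 + depth(s(s(s(s(s(s(1))))))) = 1 + 6 = 7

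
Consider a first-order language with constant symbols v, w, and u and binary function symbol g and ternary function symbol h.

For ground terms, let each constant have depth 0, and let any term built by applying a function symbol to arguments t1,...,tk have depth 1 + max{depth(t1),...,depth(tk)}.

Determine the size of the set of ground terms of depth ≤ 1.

39

If N_k denotes the number of depth-≤k ground terms, the 3 constants give N_0 = 3, and each function symbol of arity r contributes N_{k-1}^r new terms at level k: N_k = 3 + N_{k-1}^2 + N_{k-1}^3.
N_0 = 3
N_1 = 3 + 3^2 + 3^3 = 39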